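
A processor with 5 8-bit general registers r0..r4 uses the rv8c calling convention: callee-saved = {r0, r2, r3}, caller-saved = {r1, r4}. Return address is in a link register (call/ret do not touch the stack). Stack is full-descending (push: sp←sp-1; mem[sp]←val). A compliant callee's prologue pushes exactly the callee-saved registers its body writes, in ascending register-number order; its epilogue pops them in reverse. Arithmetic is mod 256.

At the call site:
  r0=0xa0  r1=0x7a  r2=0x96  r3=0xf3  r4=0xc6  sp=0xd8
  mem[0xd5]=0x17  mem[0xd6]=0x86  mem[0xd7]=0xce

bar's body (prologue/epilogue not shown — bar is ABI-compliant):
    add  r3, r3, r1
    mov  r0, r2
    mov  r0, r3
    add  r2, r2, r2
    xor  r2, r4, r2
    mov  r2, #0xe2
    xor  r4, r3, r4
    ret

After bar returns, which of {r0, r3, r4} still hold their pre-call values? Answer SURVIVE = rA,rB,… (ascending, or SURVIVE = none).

prologue: push r0 -> mem[0xd7]=0xa0, sp=0xd7
prologue: push r2 -> mem[0xd6]=0x96, sp=0xd6
prologue: push r3 -> mem[0xd5]=0xf3, sp=0xd5
body[0] add  r3, r3, r1 -> r3=0x6d
body[1] mov  r0, r2 -> r0=0x96
body[2] mov  r0, r3 -> r0=0x6d
body[3] add  r2, r2, r2 -> r2=0x2c
body[4] xor  r2, r4, r2 -> r2=0xea
body[5] mov  r2, #0xe2 -> r2=0xe2
body[6] xor  r4, r3, r4 -> r4=0xab
epilogue: pop r3=0xf3, sp=0xd6
epilogue: pop r2=0x96, sp=0xd7
epilogue: pop r0=0xa0, sp=0xd8
r0: callee-saved, written=True
r3: callee-saved, written=True
r4: caller-saved, written=True

SURVIVE = r0,r3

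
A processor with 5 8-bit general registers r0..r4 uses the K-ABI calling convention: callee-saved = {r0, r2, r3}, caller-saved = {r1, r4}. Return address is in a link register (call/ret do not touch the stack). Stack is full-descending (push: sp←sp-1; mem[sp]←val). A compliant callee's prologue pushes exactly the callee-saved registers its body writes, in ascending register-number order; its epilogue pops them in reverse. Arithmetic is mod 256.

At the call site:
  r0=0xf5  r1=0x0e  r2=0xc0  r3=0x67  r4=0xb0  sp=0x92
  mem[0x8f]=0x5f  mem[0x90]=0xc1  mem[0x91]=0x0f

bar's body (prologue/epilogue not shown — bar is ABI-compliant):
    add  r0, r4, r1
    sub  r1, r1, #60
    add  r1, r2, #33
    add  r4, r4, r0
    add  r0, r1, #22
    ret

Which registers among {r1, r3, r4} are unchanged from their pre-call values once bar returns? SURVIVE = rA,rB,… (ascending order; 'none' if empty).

prologue: push r0 -> mem[0x91]=0xf5, sp=0x91
body[0] add  r0, r4, r1 -> r0=0xbe
body[1] sub  r1, r1, #60 -> r1=0xd2
body[2] add  r1, r2, #33 -> r1=0xe1
body[3] add  r4, r4, r0 -> r4=0x6e
body[4] add  r0, r1, #22 -> r0=0xf7
epilogue: pop r0=0xf5, sp=0x92
r1: caller-saved, written=True
r3: callee-saved, written=False
r4: caller-saved, written=True

SURVIVE = r3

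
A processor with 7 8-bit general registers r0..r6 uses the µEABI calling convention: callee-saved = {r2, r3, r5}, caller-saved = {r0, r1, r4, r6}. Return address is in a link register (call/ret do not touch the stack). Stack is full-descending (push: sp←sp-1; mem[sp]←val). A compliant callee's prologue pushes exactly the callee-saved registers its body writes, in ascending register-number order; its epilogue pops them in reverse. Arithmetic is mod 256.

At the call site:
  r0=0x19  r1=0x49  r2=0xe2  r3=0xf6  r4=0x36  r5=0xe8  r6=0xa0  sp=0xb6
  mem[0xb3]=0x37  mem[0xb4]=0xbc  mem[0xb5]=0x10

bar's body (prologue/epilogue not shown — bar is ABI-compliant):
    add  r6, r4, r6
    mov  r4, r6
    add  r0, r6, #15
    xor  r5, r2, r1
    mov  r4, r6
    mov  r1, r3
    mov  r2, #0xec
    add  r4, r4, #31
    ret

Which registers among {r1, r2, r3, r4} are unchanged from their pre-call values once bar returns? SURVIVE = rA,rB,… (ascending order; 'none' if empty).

SURVIVE = r2,r3

prologue: push r2 → mem[0xb5]=0xe2, sp=0xb5
prologue: push r5 → mem[0xb4]=0xe8, sp=0xb4
body[0] add  r6, r4, r6 → r6=0xd6
body[1] mov  r4, r6 → r4=0xd6
body[2] add  r0, r6, #15 → r0=0xe5
body[3] xor  r5, r2, r1 → r5=0xab
body[4] mov  r4, r6 → r4=0xd6
body[5] mov  r1, r3 → r1=0xf6
body[6] mov  r2, #0xec → r2=0xec
body[7] add  r4, r4, #31 → r4=0xf5
epilogue: pop r5=0xe8, sp=0xb5
epilogue: pop r2=0xe2, sp=0xb6
r1: caller-saved, written=True
r2: callee-saved, written=True
r3: callee-saved, written=False
r4: caller-saved, written=True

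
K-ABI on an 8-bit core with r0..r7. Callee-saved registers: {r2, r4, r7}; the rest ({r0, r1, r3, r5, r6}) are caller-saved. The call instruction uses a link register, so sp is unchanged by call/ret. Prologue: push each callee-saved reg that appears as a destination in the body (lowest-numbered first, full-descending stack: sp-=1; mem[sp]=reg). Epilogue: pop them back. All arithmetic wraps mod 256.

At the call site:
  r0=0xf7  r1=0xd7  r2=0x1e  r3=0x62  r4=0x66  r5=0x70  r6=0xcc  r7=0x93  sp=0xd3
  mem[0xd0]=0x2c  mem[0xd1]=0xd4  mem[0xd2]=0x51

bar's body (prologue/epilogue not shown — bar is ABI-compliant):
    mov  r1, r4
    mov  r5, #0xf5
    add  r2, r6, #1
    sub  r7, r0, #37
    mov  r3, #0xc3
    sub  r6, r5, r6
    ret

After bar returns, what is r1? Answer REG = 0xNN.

prologue: push r2 → mem[0xd2]=0x1e, sp=0xd2
prologue: push r7 → mem[0xd1]=0x93, sp=0xd1
body[0] mov  r1, r4 → r1=0x66
body[1] mov  r5, #0xf5 → r5=0xf5
body[2] add  r2, r6, #1 → r2=0xcd
body[3] sub  r7, r0, #37 → r7=0xd2
body[4] mov  r3, #0xc3 → r3=0xc3
body[5] sub  r6, r5, r6 → r6=0x29
epilogue: pop r7=0x93, sp=0xd2
epilogue: pop r2=0x1e, sp=0xd3
r1 is caller-saved → body value

REG = 0x66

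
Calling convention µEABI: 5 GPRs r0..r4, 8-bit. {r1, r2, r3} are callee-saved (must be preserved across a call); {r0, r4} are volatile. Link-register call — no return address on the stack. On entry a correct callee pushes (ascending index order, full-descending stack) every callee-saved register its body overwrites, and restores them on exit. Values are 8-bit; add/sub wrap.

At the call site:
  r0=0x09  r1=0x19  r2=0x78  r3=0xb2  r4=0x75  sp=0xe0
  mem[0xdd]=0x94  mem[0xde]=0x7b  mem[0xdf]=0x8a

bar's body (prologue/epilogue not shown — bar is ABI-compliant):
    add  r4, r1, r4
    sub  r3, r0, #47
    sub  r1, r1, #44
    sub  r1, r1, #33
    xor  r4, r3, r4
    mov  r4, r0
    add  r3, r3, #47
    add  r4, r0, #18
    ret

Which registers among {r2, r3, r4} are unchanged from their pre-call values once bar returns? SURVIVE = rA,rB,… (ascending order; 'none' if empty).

prologue: push r1 → mem[0xdf]=0x19, sp=0xdf
prologue: push r3 → mem[0xde]=0xb2, sp=0xde
body[0] add  r4, r1, r4 → r4=0x8e
body[1] sub  r3, r0, #47 → r3=0xda
body[2] sub  r1, r1, #44 → r1=0xed
body[3] sub  r1, r1, #33 → r1=0xcc
body[4] xor  r4, r3, r4 → r4=0x54
body[5] mov  r4, r0 → r4=0x09
body[6] add  r3, r3, #47 → r3=0x09
body[7] add  r4, r0, #18 → r4=0x1b
epilogue: pop r3=0xb2, sp=0xdf
epilogue: pop r1=0x19, sp=0xe0
r2: callee-saved, written=False
r3: callee-saved, written=True
r4: caller-saved, written=True

SURVIVE = r2,r3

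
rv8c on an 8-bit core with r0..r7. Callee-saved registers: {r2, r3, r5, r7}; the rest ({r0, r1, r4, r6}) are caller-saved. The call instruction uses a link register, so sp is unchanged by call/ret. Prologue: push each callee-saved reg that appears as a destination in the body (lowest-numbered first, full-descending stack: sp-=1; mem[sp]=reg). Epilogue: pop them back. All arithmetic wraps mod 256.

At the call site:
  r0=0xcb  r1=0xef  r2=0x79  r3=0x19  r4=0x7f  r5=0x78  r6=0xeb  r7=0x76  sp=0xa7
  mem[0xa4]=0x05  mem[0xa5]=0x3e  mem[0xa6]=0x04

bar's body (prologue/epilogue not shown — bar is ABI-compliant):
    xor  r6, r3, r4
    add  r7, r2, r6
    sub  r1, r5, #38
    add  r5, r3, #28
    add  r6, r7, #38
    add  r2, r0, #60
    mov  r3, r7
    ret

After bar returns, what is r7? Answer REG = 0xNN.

REG = 0x76

prologue: push r2 -> mem[0xa6]=0x79, sp=0xa6
prologue: push r3 -> mem[0xa5]=0x19, sp=0xa5
prologue: push r5 -> mem[0xa4]=0x78, sp=0xa4
prologue: push r7 -> mem[0xa3]=0x76, sp=0xa3
body[0] xor  r6, r3, r4 -> r6=0x66
body[1] add  r7, r2, r6 -> r7=0xdf
body[2] sub  r1, r5, #38 -> r1=0x52
body[3] add  r5, r3, #28 -> r5=0x35
body[4] add  r6, r7, #38 -> r6=0x05
body[5] add  r2, r0, #60 -> r2=0x07
body[6] mov  r3, r7 -> r3=0xdf
epilogue: pop r7=0x76, sp=0xa4
epilogue: pop r5=0x78, sp=0xa5
epilogue: pop r3=0x19, sp=0xa6
epilogue: pop r2=0x79, sp=0xa7
r7 is callee-saved -> restored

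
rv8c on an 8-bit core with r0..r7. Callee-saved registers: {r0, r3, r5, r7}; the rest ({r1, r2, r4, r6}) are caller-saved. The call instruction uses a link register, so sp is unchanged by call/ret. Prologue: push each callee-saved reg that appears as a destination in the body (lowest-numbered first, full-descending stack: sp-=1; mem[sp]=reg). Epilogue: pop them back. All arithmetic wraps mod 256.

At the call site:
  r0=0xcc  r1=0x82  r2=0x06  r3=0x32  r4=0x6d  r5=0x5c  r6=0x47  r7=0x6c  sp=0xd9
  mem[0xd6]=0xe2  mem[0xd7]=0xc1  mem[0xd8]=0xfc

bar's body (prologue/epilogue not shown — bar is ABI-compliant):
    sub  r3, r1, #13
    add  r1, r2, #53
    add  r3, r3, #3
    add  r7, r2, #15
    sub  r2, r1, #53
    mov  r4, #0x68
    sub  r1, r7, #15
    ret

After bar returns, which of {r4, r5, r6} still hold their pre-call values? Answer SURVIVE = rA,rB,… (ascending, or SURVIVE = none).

SURVIVE = r5,r6

prologue: push r3 -> mem[0xd8]=0x32, sp=0xd8
prologue: push r7 -> mem[0xd7]=0x6c, sp=0xd7
body[0] sub  r3, r1, #13 -> r3=0x75
body[1] add  r1, r2, #53 -> r1=0x3b
body[2] add  r3, r3, #3 -> r3=0x78
body[3] add  r7, r2, #15 -> r7=0x15
body[4] sub  r2, r1, #53 -> r2=0x06
body[5] mov  r4, #0x68 -> r4=0x68
body[6] sub  r1, r7, #15 -> r1=0x06
epilogue: pop r7=0x6c, sp=0xd8
epilogue: pop r3=0x32, sp=0xd9
r4: caller-saved, written=True
r5: callee-saved, written=False
r6: caller-saved, written=False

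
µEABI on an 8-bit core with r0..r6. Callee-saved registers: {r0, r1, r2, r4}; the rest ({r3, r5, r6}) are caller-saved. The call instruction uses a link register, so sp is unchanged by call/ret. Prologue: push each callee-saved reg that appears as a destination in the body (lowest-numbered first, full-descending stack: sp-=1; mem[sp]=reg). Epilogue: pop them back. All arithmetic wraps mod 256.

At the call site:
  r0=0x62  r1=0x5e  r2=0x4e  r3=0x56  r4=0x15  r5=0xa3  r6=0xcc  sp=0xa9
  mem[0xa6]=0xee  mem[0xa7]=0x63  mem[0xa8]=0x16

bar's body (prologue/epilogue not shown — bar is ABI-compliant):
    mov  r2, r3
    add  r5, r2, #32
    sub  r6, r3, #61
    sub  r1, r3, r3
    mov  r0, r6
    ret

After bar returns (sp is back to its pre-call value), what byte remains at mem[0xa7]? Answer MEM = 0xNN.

MEM = 0x5e

prologue: push r0 -> mem[0xa8]=0x62, sp=0xa8
prologue: push r1 -> mem[0xa7]=0x5e, sp=0xa7
prologue: push r2 -> mem[0xa6]=0x4e, sp=0xa6
body[0] mov  r2, r3 -> r2=0x56
body[1] add  r5, r2, #32 -> r5=0x76
body[2] sub  r6, r3, #61 -> r6=0x19
body[3] sub  r1, r3, r3 -> r1=0x00
body[4] mov  r0, r6 -> r0=0x19
epilogue: pop r2=0x4e, sp=0xa7
epilogue: pop r1=0x5e, sp=0xa8
epilogue: pop r0=0x62, sp=0xa9
prologue pushed ['r0', 'r1', 'r2'] at ['0xa8', '0xa7', '0xa6']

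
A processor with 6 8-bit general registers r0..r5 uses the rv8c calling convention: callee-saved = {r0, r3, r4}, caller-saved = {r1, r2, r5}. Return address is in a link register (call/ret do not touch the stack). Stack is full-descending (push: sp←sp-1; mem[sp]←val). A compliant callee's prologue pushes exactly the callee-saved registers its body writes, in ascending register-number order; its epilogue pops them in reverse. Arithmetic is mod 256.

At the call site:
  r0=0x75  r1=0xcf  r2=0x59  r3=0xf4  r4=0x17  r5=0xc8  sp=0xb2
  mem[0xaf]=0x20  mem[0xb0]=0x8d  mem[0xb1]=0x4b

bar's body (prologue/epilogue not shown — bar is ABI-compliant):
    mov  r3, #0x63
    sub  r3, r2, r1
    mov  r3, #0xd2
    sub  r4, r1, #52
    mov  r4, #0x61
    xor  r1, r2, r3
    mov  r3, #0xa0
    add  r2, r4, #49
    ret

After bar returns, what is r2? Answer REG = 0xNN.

prologue: push r3 -> mem[0xb1]=0xf4, sp=0xb1
prologue: push r4 -> mem[0xb0]=0x17, sp=0xb0
body[0] mov  r3, #0x63 -> r3=0x63
body[1] sub  r3, r2, r1 -> r3=0x8a
body[2] mov  r3, #0xd2 -> r3=0xd2
body[3] sub  r4, r1, #52 -> r4=0x9b
body[4] mov  r4, #0x61 -> r4=0x61
body[5] xor  r1, r2, r3 -> r1=0x8b
body[6] mov  r3, #0xa0 -> r3=0xa0
body[7] add  r2, r4, #49 -> r2=0x92
epilogue: pop r4=0x17, sp=0xb1
epilogue: pop r3=0xf4, sp=0xb2
r2 is caller-saved -> body value

REG = 0x92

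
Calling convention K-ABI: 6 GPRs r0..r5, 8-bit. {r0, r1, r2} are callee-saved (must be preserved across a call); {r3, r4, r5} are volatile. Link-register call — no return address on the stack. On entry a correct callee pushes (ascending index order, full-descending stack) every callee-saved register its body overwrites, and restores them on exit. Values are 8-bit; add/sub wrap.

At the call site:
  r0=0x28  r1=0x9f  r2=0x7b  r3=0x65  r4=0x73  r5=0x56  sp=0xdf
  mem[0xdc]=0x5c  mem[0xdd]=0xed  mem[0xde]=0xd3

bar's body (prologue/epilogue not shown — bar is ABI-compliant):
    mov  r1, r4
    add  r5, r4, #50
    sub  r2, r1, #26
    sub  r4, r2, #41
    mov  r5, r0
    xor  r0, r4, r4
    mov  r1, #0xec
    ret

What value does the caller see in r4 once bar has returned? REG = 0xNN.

REG = 0x30

prologue: push r0 -> mem[0xde]=0x28, sp=0xde
prologue: push r1 -> mem[0xdd]=0x9f, sp=0xdd
prologue: push r2 -> mem[0xdc]=0x7b, sp=0xdc
body[0] mov  r1, r4 -> r1=0x73
body[1] add  r5, r4, #50 -> r5=0xa5
body[2] sub  r2, r1, #26 -> r2=0x59
body[3] sub  r4, r2, #41 -> r4=0x30
body[4] mov  r5, r0 -> r5=0x28
body[5] xor  r0, r4, r4 -> r0=0x00
body[6] mov  r1, #0xec -> r1=0xec
epilogue: pop r2=0x7b, sp=0xdd
epilogue: pop r1=0x9f, sp=0xde
epilogue: pop r0=0x28, sp=0xdf
r4 is caller-saved -> body value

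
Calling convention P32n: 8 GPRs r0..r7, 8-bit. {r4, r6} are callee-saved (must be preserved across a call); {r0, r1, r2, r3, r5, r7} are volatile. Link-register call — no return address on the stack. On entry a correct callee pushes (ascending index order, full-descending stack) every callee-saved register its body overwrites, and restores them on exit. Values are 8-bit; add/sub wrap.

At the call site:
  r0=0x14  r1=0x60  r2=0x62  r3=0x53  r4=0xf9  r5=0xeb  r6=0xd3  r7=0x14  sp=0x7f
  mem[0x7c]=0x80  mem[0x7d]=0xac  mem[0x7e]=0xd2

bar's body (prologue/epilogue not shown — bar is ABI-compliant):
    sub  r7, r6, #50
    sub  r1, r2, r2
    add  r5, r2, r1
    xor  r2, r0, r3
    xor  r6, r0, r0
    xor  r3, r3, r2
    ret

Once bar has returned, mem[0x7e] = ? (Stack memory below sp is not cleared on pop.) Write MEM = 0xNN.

prologue: push r6 → mem[0x7e]=0xd3, sp=0x7e
body[0] sub  r7, r6, #50 → r7=0xa1
body[1] sub  r1, r2, r2 → r1=0x00
body[2] add  r5, r2, r1 → r5=0x62
body[3] xor  r2, r0, r3 → r2=0x47
body[4] xor  r6, r0, r0 → r6=0x00
body[5] xor  r3, r3, r2 → r3=0x14
epilogue: pop r6=0xd3, sp=0x7f
prologue pushed ['r6'] at ['0x7e']

MEM = 0xd3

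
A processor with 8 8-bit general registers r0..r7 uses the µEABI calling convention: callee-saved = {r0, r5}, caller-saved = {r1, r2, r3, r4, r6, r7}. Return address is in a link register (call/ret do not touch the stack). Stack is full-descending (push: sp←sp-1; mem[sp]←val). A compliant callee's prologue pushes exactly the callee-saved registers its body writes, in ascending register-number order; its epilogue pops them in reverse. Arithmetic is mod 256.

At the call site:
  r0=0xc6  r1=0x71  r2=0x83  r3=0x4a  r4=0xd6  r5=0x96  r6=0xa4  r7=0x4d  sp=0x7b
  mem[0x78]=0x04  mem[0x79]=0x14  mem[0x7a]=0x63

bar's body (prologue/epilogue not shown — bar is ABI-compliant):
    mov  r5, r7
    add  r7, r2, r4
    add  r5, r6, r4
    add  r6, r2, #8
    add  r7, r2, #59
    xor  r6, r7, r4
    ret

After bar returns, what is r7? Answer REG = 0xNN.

REG = 0xbe

prologue: push r5 -> mem[0x7a]=0x96, sp=0x7a
body[0] mov  r5, r7 -> r5=0x4d
body[1] add  r7, r2, r4 -> r7=0x59
body[2] add  r5, r6, r4 -> r5=0x7a
body[3] add  r6, r2, #8 -> r6=0x8b
body[4] add  r7, r2, #59 -> r7=0xbe
body[5] xor  r6, r7, r4 -> r6=0x68
epilogue: pop r5=0x96, sp=0x7b
r7 is caller-saved -> body value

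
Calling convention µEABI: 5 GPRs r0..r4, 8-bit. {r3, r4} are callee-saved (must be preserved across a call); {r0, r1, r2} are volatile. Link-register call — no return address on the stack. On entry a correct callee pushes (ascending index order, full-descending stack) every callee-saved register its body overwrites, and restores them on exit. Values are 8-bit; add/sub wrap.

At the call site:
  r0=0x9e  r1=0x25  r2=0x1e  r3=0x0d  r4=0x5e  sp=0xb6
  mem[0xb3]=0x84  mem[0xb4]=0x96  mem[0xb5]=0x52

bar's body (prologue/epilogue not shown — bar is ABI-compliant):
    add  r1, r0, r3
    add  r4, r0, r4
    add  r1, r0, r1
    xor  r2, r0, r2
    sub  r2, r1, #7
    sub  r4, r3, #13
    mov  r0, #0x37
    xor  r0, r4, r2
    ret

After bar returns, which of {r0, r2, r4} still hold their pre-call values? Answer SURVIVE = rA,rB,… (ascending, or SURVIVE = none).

SURVIVE = r4

prologue: push r4 → mem[0xb5]=0x5e, sp=0xb5
body[0] add  r1, r0, r3 → r1=0xab
body[1] add  r4, r0, r4 → r4=0xfc
body[2] add  r1, r0, r1 → r1=0x49
body[3] xor  r2, r0, r2 → r2=0x80
body[4] sub  r2, r1, #7 → r2=0x42
body[5] sub  r4, r3, #13 → r4=0x00
body[6] mov  r0, #0x37 → r0=0x37
body[7] xor  r0, r4, r2 → r0=0x42
epilogue: pop r4=0x5e, sp=0xb6
r0: caller-saved, written=True
r2: caller-saved, written=True
r4: callee-saved, written=True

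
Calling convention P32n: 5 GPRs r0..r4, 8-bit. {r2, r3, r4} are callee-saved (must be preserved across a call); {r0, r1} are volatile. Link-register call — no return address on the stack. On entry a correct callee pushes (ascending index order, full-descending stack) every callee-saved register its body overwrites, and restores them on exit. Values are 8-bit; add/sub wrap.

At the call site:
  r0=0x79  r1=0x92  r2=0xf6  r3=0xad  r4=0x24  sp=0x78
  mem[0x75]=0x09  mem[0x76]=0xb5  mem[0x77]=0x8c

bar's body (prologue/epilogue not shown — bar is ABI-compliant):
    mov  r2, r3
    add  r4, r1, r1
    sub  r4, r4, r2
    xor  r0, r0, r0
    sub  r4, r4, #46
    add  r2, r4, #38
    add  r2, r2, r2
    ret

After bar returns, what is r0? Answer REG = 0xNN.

REG = 0x00

prologue: push r2 → mem[0x77]=0xf6, sp=0x77
prologue: push r4 → mem[0x76]=0x24, sp=0x76
body[0] mov  r2, r3 → r2=0xad
body[1] add  r4, r1, r1 → r4=0x24
body[2] sub  r4, r4, r2 → r4=0x77
body[3] xor  r0, r0, r0 → r0=0x00
body[4] sub  r4, r4, #46 → r4=0x49
body[5] add  r2, r4, #38 → r2=0x6f
body[6] add  r2, r2, r2 → r2=0xde
epilogue: pop r4=0x24, sp=0x77
epilogue: pop r2=0xf6, sp=0x78
r0 is caller-saved → body value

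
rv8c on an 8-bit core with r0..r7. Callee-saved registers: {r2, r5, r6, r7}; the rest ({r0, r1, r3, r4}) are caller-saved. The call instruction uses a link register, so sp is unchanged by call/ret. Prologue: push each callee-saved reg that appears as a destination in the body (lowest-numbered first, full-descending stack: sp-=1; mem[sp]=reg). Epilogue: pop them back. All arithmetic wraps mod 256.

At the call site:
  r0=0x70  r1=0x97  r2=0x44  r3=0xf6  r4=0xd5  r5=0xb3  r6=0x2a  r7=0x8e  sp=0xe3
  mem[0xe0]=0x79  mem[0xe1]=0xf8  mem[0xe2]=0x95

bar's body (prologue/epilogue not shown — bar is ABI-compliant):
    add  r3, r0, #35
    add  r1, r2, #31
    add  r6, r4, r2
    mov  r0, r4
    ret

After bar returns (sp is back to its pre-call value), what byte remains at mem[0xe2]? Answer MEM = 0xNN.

prologue: push r6 → mem[0xe2]=0x2a, sp=0xe2
body[0] add  r3, r0, #35 → r3=0x93
body[1] add  r1, r2, #31 → r1=0x63
body[2] add  r6, r4, r2 → r6=0x19
body[3] mov  r0, r4 → r0=0xd5
epilogue: pop r6=0x2a, sp=0xe3
prologue pushed ['r6'] at ['0xe2']

MEM = 0x2a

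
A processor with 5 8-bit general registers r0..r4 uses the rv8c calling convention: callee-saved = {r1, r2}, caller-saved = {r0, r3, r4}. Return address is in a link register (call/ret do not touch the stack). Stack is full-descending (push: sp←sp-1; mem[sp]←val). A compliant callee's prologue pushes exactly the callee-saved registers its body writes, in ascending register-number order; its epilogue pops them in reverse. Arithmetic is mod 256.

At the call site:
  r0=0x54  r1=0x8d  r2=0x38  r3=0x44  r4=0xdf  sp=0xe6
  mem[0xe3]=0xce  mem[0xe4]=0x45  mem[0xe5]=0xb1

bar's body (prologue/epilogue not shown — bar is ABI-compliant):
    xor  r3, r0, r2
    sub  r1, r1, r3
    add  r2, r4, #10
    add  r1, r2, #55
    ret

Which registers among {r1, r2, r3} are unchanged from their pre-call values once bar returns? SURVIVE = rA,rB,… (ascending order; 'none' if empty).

SURVIVE = r1,r2

prologue: push r1 → mem[0xe5]=0x8d, sp=0xe5
prologue: push r2 → mem[0xe4]=0x38, sp=0xe4
body[0] xor  r3, r0, r2 → r3=0x6c
body[1] sub  r1, r1, r3 → r1=0x21
body[2] add  r2, r4, #10 → r2=0xe9
body[3] add  r1, r2, #55 → r1=0x20
epilogue: pop r2=0x38, sp=0xe5
epilogue: pop r1=0x8d, sp=0xe6
r1: callee-saved, written=True
r2: callee-saved, written=True
r3: caller-saved, written=True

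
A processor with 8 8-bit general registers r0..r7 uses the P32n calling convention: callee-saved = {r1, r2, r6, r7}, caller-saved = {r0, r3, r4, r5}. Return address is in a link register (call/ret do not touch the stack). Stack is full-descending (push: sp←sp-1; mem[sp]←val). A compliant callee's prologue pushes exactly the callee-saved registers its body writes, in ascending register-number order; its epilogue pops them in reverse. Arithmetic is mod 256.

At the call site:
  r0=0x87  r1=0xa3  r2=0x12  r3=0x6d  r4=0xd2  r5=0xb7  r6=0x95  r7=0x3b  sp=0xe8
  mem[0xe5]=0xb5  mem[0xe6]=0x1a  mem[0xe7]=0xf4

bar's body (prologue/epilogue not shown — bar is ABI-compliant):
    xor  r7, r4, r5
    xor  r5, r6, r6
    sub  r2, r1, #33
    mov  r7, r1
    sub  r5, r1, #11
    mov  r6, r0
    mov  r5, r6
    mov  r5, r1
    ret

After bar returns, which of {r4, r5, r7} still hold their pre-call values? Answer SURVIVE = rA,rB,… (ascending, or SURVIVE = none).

prologue: push r2 -> mem[0xe7]=0x12, sp=0xe7
prologue: push r6 -> mem[0xe6]=0x95, sp=0xe6
prologue: push r7 -> mem[0xe5]=0x3b, sp=0xe5
body[0] xor  r7, r4, r5 -> r7=0x65
body[1] xor  r5, r6, r6 -> r5=0x00
body[2] sub  r2, r1, #33 -> r2=0x82
body[3] mov  r7, r1 -> r7=0xa3
body[4] sub  r5, r1, #11 -> r5=0x98
body[5] mov  r6, r0 -> r6=0x87
body[6] mov  r5, r6 -> r5=0x87
body[7] mov  r5, r1 -> r5=0xa3
epilogue: pop r7=0x3b, sp=0xe6
epilogue: pop r6=0x95, sp=0xe7
epilogue: pop r2=0x12, sp=0xe8
r4: caller-saved, written=False
r5: caller-saved, written=True
r7: callee-saved, written=True

SURVIVE = r4,r7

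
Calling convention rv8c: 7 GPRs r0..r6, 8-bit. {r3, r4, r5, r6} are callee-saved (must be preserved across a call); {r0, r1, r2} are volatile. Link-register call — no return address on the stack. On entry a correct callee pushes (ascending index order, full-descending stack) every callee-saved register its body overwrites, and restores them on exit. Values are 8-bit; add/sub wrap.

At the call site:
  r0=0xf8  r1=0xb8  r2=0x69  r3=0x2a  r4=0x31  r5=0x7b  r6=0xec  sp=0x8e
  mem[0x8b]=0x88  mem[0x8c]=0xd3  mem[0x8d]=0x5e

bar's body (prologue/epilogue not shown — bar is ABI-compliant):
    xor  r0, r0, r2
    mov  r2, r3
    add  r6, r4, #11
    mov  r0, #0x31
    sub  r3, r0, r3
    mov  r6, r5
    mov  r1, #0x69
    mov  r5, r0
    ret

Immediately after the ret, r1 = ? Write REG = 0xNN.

REG = 0x69

prologue: push r3 -> mem[0x8d]=0x2a, sp=0x8d
prologue: push r5 -> mem[0x8c]=0x7b, sp=0x8c
prologue: push r6 -> mem[0x8b]=0xec, sp=0x8b
body[0] xor  r0, r0, r2 -> r0=0x91
body[1] mov  r2, r3 -> r2=0x2a
body[2] add  r6, r4, #11 -> r6=0x3c
body[3] mov  r0, #0x31 -> r0=0x31
body[4] sub  r3, r0, r3 -> r3=0x07
body[5] mov  r6, r5 -> r6=0x7b
body[6] mov  r1, #0x69 -> r1=0x69
body[7] mov  r5, r0 -> r5=0x31
epilogue: pop r6=0xec, sp=0x8c
epilogue: pop r5=0x7b, sp=0x8d
epilogue: pop r3=0x2a, sp=0x8e
r1 is caller-saved -> body value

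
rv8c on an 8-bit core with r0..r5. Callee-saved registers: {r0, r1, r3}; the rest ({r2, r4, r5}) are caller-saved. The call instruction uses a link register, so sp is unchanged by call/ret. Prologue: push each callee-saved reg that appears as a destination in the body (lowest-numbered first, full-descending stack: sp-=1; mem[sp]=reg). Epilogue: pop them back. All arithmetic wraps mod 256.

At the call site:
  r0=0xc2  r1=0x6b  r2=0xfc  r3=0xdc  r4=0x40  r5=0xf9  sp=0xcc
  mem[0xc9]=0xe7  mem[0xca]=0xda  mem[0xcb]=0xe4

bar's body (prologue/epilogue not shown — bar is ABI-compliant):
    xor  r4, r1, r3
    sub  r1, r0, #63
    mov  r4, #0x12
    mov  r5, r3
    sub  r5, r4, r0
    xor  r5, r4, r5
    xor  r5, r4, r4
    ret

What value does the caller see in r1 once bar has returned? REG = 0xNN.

prologue: push r1 -> mem[0xcb]=0x6b, sp=0xcb
body[0] xor  r4, r1, r3 -> r4=0xb7
body[1] sub  r1, r0, #63 -> r1=0x83
body[2] mov  r4, #0x12 -> r4=0x12
body[3] mov  r5, r3 -> r5=0xdc
body[4] sub  r5, r4, r0 -> r5=0x50
body[5] xor  r5, r4, r5 -> r5=0x42
body[6] xor  r5, r4, r4 -> r5=0x00
epilogue: pop r1=0x6b, sp=0xcc
r1 is callee-saved -> restored

REG = 0x6b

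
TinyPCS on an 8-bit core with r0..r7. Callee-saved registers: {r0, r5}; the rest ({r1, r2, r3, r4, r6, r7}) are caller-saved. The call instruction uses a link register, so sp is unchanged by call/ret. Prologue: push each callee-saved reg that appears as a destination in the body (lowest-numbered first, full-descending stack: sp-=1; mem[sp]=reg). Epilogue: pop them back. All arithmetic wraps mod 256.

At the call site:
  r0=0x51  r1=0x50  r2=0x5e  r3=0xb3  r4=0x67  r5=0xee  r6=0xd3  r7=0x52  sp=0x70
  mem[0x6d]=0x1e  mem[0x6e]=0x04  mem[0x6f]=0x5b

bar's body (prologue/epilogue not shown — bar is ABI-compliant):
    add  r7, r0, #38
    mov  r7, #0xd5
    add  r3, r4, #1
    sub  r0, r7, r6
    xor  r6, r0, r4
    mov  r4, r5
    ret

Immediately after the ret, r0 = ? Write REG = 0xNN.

REG = 0x51

prologue: push r0 -> mem[0x6f]=0x51, sp=0x6f
body[0] add  r7, r0, #38 -> r7=0x77
body[1] mov  r7, #0xd5 -> r7=0xd5
body[2] add  r3, r4, #1 -> r3=0x68
body[3] sub  r0, r7, r6 -> r0=0x02
body[4] xor  r6, r0, r4 -> r6=0x65
body[5] mov  r4, r5 -> r4=0xee
epilogue: pop r0=0x51, sp=0x70
r0 is callee-saved -> restored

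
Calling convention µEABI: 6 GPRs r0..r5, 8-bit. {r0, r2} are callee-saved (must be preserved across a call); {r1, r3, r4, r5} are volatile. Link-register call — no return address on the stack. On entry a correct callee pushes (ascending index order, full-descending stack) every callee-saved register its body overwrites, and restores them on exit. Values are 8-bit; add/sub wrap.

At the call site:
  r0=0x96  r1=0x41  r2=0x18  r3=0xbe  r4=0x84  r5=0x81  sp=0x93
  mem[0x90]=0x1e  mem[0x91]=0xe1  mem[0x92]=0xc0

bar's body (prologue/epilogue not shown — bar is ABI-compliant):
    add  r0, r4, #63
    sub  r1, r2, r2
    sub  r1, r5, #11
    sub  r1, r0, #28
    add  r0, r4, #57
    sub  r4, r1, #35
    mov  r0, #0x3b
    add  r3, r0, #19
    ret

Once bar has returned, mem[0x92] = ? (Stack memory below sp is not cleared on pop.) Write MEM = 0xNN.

prologue: push r0 → mem[0x92]=0x96, sp=0x92
body[0] add  r0, r4, #63 → r0=0xc3
body[1] sub  r1, r2, r2 → r1=0x00
body[2] sub  r1, r5, #11 → r1=0x76
body[3] sub  r1, r0, #28 → r1=0xa7
body[4] add  r0, r4, #57 → r0=0xbd
body[5] sub  r4, r1, #35 → r4=0x84
body[6] mov  r0, #0x3b → r0=0x3b
body[7] add  r3, r0, #19 → r3=0x4e
epilogue: pop r0=0x96, sp=0x93
prologue pushed ['r0'] at ['0x92']

MEM = 0x96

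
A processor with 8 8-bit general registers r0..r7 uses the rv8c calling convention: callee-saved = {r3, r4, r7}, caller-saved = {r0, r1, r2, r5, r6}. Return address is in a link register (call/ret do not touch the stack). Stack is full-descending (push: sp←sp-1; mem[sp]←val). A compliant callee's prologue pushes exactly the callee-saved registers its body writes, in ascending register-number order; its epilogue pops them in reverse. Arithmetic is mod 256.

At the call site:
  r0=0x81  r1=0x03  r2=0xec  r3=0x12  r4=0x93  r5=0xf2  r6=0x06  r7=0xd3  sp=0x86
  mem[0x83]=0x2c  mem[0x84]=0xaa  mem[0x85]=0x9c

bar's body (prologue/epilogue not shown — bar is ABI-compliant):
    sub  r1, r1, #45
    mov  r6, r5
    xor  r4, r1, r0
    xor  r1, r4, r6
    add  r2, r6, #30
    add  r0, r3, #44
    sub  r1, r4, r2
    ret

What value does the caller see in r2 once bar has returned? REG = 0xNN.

REG = 0x10

prologue: push r4 -> mem[0x85]=0x93, sp=0x85
body[0] sub  r1, r1, #45 -> r1=0xd6
body[1] mov  r6, r5 -> r6=0xf2
body[2] xor  r4, r1, r0 -> r4=0x57
body[3] xor  r1, r4, r6 -> r1=0xa5
body[4] add  r2, r6, #30 -> r2=0x10
body[5] add  r0, r3, #44 -> r0=0x3e
body[6] sub  r1, r4, r2 -> r1=0x47
epilogue: pop r4=0x93, sp=0x86
r2 is caller-saved -> body value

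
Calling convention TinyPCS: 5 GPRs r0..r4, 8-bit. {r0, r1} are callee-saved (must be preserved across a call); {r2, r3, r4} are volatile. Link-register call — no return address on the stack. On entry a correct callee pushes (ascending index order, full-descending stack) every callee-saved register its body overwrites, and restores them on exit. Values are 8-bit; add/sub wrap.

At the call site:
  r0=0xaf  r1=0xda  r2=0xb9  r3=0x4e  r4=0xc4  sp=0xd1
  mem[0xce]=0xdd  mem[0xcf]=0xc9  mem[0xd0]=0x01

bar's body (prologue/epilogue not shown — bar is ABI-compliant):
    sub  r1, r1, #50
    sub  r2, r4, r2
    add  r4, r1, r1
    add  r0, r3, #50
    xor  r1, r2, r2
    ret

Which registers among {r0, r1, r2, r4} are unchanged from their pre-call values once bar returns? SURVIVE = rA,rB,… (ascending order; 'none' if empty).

prologue: push r0 → mem[0xd0]=0xaf, sp=0xd0
prologue: push r1 → mem[0xcf]=0xda, sp=0xcf
body[0] sub  r1, r1, #50 → r1=0xa8
body[1] sub  r2, r4, r2 → r2=0x0b
body[2] add  r4, r1, r1 → r4=0x50
body[3] add  r0, r3, #50 → r0=0x80
body[4] xor  r1, r2, r2 → r1=0x00
epilogue: pop r1=0xda, sp=0xd0
epilogue: pop r0=0xaf, sp=0xd1
r0: callee-saved, written=True
r1: callee-saved, written=True
r2: caller-saved, written=True
r4: caller-saved, written=True

SURVIVE = r0,r1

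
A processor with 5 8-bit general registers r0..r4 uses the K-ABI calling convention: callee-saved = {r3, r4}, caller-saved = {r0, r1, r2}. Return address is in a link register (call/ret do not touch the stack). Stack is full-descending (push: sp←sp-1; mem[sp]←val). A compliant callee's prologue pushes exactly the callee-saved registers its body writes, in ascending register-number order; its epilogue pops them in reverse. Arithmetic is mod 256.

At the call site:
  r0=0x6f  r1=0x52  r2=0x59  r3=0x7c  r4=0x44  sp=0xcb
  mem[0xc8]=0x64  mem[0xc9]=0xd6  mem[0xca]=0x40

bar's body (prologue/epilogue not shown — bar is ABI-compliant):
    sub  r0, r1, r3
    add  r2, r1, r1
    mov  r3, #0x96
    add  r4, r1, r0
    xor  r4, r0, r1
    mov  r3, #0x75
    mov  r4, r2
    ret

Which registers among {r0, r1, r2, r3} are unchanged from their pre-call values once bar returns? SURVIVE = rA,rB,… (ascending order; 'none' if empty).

prologue: push r3 -> mem[0xca]=0x7c, sp=0xca
prologue: push r4 -> mem[0xc9]=0x44, sp=0xc9
body[0] sub  r0, r1, r3 -> r0=0xd6
body[1] add  r2, r1, r1 -> r2=0xa4
body[2] mov  r3, #0x96 -> r3=0x96
body[3] add  r4, r1, r0 -> r4=0x28
body[4] xor  r4, r0, r1 -> r4=0x84
body[5] mov  r3, #0x75 -> r3=0x75
body[6] mov  r4, r2 -> r4=0xa4
epilogue: pop r4=0x44, sp=0xca
epilogue: pop r3=0x7c, sp=0xcb
r0: caller-saved, written=True
r1: caller-saved, written=False
r2: caller-saved, written=True
r3: callee-saved, written=True

SURVIVE = r1,r3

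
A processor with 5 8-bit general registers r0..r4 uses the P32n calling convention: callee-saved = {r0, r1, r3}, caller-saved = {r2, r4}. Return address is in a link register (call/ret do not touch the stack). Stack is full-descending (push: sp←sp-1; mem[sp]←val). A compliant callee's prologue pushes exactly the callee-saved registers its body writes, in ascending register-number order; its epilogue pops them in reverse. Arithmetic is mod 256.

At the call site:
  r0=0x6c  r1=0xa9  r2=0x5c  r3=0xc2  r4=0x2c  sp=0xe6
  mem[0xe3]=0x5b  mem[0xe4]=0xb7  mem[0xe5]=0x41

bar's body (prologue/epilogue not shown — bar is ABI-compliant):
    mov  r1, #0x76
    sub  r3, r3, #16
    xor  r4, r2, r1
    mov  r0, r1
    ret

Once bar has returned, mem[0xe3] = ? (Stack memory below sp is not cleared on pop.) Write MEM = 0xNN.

prologue: push r0 -> mem[0xe5]=0x6c, sp=0xe5
prologue: push r1 -> mem[0xe4]=0xa9, sp=0xe4
prologue: push r3 -> mem[0xe3]=0xc2, sp=0xe3
body[0] mov  r1, #0x76 -> r1=0x76
body[1] sub  r3, r3, #16 -> r3=0xb2
body[2] xor  r4, r2, r1 -> r4=0x2a
body[3] mov  r0, r1 -> r0=0x76
epilogue: pop r3=0xc2, sp=0xe4
epilogue: pop r1=0xa9, sp=0xe5
epilogue: pop r0=0x6c, sp=0xe6
prologue pushed ['r0', 'r1', 'r3'] at ['0xe5', '0xe4', '0xe3']

MEM = 0xc2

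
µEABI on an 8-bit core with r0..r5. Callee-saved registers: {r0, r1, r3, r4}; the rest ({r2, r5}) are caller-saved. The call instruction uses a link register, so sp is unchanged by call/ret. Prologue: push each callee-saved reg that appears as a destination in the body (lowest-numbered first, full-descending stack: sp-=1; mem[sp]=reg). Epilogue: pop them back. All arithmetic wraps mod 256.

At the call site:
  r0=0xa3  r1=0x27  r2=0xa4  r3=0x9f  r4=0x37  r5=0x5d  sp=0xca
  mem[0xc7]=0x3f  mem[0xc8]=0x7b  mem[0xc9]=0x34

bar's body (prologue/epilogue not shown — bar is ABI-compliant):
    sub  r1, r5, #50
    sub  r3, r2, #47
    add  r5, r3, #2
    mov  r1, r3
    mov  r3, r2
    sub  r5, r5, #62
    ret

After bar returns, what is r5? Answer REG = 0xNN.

REG = 0x39

prologue: push r1 → mem[0xc9]=0x27, sp=0xc9
prologue: push r3 → mem[0xc8]=0x9f, sp=0xc8
body[0] sub  r1, r5, #50 → r1=0x2b
body[1] sub  r3, r2, #47 → r3=0x75
body[2] add  r5, r3, #2 → r5=0x77
body[3] mov  r1, r3 → r1=0x75
body[4] mov  r3, r2 → r3=0xa4
body[5] sub  r5, r5, #62 → r5=0x39
epilogue: pop r3=0x9f, sp=0xc9
epilogue: pop r1=0x27, sp=0xca
r5 is caller-saved → body value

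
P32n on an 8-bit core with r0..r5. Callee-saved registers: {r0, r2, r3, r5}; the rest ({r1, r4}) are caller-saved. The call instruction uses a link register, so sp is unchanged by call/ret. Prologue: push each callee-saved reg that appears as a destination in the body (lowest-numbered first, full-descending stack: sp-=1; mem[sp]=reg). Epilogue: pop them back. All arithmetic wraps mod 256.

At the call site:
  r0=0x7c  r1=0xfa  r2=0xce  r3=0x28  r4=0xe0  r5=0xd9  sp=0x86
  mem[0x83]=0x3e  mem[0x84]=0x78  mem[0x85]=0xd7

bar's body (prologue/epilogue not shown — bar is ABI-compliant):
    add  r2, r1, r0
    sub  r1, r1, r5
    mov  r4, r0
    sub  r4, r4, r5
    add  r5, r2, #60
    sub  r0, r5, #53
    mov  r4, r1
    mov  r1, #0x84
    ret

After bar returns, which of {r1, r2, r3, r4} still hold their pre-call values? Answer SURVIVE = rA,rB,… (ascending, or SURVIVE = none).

SURVIVE = r2,r3

prologue: push r0 -> mem[0x85]=0x7c, sp=0x85
prologue: push r2 -> mem[0x84]=0xce, sp=0x84
prologue: push r5 -> mem[0x83]=0xd9, sp=0x83
body[0] add  r2, r1, r0 -> r2=0x76
body[1] sub  r1, r1, r5 -> r1=0x21
body[2] mov  r4, r0 -> r4=0x7c
body[3] sub  r4, r4, r5 -> r4=0xa3
body[4] add  r5, r2, #60 -> r5=0xb2
body[5] sub  r0, r5, #53 -> r0=0x7d
body[6] mov  r4, r1 -> r4=0x21
body[7] mov  r1, #0x84 -> r1=0x84
epilogue: pop r5=0xd9, sp=0x84
epilogue: pop r2=0xce, sp=0x85
epilogue: pop r0=0x7c, sp=0x86
r1: caller-saved, written=True
r2: callee-saved, written=True
r3: callee-saved, written=False
r4: caller-saved, written=True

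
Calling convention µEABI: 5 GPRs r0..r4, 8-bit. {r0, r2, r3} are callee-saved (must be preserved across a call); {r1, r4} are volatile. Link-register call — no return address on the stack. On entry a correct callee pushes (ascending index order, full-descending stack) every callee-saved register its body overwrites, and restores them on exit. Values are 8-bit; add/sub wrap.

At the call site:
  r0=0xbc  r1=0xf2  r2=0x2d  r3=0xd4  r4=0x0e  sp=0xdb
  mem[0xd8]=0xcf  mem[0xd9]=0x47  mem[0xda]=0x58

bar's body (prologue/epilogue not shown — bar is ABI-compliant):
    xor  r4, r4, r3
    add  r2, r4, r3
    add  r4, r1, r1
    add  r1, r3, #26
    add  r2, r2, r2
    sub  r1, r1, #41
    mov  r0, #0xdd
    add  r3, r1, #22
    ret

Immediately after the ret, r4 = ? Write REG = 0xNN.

prologue: push r0 → mem[0xda]=0xbc, sp=0xda
prologue: push r2 → mem[0xd9]=0x2d, sp=0xd9
prologue: push r3 → mem[0xd8]=0xd4, sp=0xd8
body[0] xor  r4, r4, r3 → r4=0xda
body[1] add  r2, r4, r3 → r2=0xae
body[2] add  r4, r1, r1 → r4=0xe4
body[3] add  r1, r3, #26 → r1=0xee
body[4] add  r2, r2, r2 → r2=0x5c
body[5] sub  r1, r1, #41 → r1=0xc5
body[6] mov  r0, #0xdd → r0=0xdd
body[7] add  r3, r1, #22 → r3=0xdb
epilogue: pop r3=0xd4, sp=0xd9
epilogue: pop r2=0x2d, sp=0xda
epilogue: pop r0=0xbc, sp=0xdb
r4 is caller-saved → body value

REG = 0xe4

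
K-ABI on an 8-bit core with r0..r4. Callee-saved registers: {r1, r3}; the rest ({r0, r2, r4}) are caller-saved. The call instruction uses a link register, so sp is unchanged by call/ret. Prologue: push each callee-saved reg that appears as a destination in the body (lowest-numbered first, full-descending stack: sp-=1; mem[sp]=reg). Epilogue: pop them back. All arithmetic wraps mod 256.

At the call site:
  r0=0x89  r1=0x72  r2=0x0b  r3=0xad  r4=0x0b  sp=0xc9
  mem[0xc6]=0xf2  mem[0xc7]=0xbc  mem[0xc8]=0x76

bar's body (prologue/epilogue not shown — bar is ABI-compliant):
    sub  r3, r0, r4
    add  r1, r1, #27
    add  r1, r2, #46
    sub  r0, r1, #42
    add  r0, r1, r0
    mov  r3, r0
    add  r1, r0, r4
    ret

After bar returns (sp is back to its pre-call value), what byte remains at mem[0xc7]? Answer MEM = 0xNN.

prologue: push r1 → mem[0xc8]=0x72, sp=0xc8
prologue: push r3 → mem[0xc7]=0xad, sp=0xc7
body[0] sub  r3, r0, r4 → r3=0x7e
body[1] add  r1, r1, #27 → r1=0x8d
body[2] add  r1, r2, #46 → r1=0x39
body[3] sub  r0, r1, #42 → r0=0x0f
body[4] add  r0, r1, r0 → r0=0x48
body[5] mov  r3, r0 → r3=0x48
body[6] add  r1, r0, r4 → r1=0x53
epilogue: pop r3=0xad, sp=0xc8
epilogue: pop r1=0x72, sp=0xc9
prologue pushed ['r1', 'r3'] at ['0xc8', '0xc7']

MEM = 0xad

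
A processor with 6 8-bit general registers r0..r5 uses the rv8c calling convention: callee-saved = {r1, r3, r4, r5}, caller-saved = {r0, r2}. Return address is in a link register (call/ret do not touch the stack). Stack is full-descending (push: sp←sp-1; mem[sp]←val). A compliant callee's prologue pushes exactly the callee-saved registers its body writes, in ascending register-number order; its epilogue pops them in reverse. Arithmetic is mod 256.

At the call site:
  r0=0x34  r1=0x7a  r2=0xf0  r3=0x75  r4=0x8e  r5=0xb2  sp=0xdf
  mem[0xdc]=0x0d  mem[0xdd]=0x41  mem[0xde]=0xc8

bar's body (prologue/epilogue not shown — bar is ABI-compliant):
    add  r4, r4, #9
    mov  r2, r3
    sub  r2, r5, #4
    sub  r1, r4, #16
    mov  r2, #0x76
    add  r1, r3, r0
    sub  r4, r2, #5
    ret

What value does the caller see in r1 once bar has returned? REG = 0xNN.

prologue: push r1 -> mem[0xde]=0x7a, sp=0xde
prologue: push r4 -> mem[0xdd]=0x8e, sp=0xdd
body[0] add  r4, r4, #9 -> r4=0x97
body[1] mov  r2, r3 -> r2=0x75
body[2] sub  r2, r5, #4 -> r2=0xae
body[3] sub  r1, r4, #16 -> r1=0x87
body[4] mov  r2, #0x76 -> r2=0x76
body[5] add  r1, r3, r0 -> r1=0xa9
body[6] sub  r4, r2, #5 -> r4=0x71
epilogue: pop r4=0x8e, sp=0xde
epilogue: pop r1=0x7a, sp=0xdf
r1 is callee-saved -> restored

REG = 0x7a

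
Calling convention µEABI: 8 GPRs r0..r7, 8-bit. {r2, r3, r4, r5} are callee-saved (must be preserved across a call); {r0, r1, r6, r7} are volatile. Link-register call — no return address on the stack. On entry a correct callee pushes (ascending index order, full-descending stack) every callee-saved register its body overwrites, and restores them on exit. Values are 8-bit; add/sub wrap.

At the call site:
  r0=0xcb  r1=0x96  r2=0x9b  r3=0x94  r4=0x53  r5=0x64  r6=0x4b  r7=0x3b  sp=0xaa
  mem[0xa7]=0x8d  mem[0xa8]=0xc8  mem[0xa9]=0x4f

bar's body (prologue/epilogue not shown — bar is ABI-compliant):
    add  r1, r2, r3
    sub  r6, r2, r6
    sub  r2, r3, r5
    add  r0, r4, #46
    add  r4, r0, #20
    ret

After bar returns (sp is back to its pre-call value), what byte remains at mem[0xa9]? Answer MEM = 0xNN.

MEM = 0x9b

prologue: push r2 → mem[0xa9]=0x9b, sp=0xa9
prologue: push r4 → mem[0xa8]=0x53, sp=0xa8
body[0] add  r1, r2, r3 → r1=0x2f
body[1] sub  r6, r2, r6 → r6=0x50
body[2] sub  r2, r3, r5 → r2=0x30
body[3] add  r0, r4, #46 → r0=0x81
body[4] add  r4, r0, #20 → r4=0x95
epilogue: pop r4=0x53, sp=0xa9
epilogue: pop r2=0x9b, sp=0xaa
prologue pushed ['r2', 'r4'] at ['0xa9', '0xa8']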